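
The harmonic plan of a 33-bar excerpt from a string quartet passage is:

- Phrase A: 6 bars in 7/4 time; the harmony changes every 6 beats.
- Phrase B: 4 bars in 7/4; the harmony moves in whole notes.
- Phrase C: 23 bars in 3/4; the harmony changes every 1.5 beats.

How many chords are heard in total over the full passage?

60 chords

A has 42 beats and chords last 6 each, so 7 chords.
B has 28 beats and chords last 4 each, so 7 chords.
C has 69 beats and chords last 1.5 each, so 46 chords.
Total: 7 + 7 + 46 = 60.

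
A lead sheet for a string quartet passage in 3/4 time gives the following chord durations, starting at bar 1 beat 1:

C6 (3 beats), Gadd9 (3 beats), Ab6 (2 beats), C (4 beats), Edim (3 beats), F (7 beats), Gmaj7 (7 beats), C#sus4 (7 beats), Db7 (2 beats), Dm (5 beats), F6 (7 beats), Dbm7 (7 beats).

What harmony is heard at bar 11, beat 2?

C#sus4

Beat 2 of bar 11 is beat (11−1)×3 + 2 = 32 overall.
Running totals: C6 ends at 3, Gadd9 ends at 6, Ab6 ends at 8, C ends at 12, Edim ends at 15, F ends at 22, Gmaj7 ends at 29, C#sus4 ends at 36.
Beat 32 falls within C#sus4.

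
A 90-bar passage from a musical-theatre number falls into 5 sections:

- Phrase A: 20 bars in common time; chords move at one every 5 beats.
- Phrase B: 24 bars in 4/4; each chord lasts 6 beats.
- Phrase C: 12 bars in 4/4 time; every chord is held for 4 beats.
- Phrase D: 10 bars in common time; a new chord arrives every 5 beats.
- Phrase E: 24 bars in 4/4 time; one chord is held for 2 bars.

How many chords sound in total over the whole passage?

A: 20·4 = 80 beats, 80/5 = 16 chords.
B: 24·4 = 96 beats, 96/6 = 16 chords.
C: 12·4 = 48 beats, 48/4 = 12 chords.
D: 10·4 = 40 beats, 40/5 = 8 chords.
E: 24·4 = 96 beats, 96/8 = 12 chords.
Total: 16 + 16 + 12 + 8 + 12 = 64.

64 chords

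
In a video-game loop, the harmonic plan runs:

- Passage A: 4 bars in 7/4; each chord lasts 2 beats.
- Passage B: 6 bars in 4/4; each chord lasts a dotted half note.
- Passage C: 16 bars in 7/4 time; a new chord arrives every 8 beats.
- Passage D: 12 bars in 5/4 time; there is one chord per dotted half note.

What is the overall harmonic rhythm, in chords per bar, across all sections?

A: 4 × 7 = 28 beats ÷ 2 = 14 chords.
B: 6 × 4 = 24 beats ÷ 3 = 8 chords.
C: 16 × 7 = 112 beats ÷ 8 = 14 chords.
D: 12 × 5 = 60 beats ÷ 3 = 20 chords.
Overall: 56 chords over 38 bars → 56/38 = 28/19 chords per bar.

28/19 chords per bar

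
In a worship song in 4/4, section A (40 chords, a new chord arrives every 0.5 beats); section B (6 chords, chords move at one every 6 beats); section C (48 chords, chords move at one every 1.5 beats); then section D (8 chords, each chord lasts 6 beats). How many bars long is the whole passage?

44 bars

A: 40 × 0.5 = 20 beats = 5 bars.
B: 6 × 6 = 36 beats = 9 bars.
C: 48 × 1.5 = 72 beats = 18 bars.
D: 8 × 6 = 48 beats = 12 bars.
Total: 5 + 9 + 18 + 12 = 44 bars.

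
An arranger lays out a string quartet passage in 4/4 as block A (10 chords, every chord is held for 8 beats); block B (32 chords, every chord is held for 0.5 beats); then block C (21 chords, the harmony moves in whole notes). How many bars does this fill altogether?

45 bars

A: 10 × 8 = 80 beats = 20 bars.
B: 32 × 0.5 = 16 beats = 4 bars.
C: 21 × 4 = 84 beats = 21 bars.
Total: 20 + 4 + 21 = 45 bars.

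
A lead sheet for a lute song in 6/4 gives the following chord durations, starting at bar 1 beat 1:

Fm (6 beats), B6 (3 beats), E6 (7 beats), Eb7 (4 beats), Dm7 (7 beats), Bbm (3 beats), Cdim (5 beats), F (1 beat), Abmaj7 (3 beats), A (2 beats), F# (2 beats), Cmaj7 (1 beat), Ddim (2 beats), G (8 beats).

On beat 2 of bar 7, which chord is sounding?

Beat 2 of bar 7 is beat (7−1)×6 + 2 = 38 overall.
Running totals: Fm ends at 6, B6 ends at 9, E6 ends at 16, Eb7 ends at 20, Dm7 ends at 27, Bbm ends at 30, Cdim ends at 35, F ends at 36, Abmaj7 ends at 39.
Beat 38 falls within Abmaj7.

Abmaj7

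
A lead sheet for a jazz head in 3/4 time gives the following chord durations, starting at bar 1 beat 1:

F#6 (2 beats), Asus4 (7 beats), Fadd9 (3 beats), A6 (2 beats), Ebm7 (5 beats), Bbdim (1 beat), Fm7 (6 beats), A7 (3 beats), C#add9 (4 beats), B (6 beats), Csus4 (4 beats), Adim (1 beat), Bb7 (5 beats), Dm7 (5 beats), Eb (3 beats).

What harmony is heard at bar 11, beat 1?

Beat 1 of bar 11 is beat (11−1)×3 + 1 = 31 overall.
Running totals: F#6 ends at 2, Asus4 ends at 9, Fadd9 ends at 12, A6 ends at 14, Ebm7 ends at 19, Bbdim ends at 20, Fm7 ends at 26, A7 ends at 29, C#add9 ends at 33.
Beat 31 falls within C#add9.

C#add9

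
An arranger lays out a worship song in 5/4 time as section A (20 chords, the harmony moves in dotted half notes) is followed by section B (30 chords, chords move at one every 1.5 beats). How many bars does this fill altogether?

A: 20 × 3 = 60 beats = 12 bars.
B: 30 × 1.5 = 45 beats = 9 bars.
Total: 12 + 9 = 21 bars.

21 bars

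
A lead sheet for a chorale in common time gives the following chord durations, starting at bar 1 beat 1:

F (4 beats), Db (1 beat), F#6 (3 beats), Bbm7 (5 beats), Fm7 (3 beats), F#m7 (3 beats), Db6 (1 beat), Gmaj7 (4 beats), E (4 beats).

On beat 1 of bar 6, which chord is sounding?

Beat 1 of bar 6 is beat (6−1)×4 + 1 = 21 overall.
Running totals: F ends at 4, Db ends at 5, F#6 ends at 8, Bbm7 ends at 13, Fm7 ends at 16, F#m7 ends at 19, Db6 ends at 20, Gmaj7 ends at 24.
Beat 21 falls within Gmaj7.

Gmaj7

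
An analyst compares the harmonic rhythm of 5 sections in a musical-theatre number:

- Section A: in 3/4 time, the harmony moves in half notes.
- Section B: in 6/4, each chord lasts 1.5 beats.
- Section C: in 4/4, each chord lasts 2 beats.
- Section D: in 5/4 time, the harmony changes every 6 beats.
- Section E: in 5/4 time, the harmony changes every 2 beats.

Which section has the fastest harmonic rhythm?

Section B

A: 3 beats/bar ÷ 2 beats/chord = 1.5 chords/bar.
B: 6 beats/bar ÷ 1.5 beats/chord = 4 chords/bar.
C: 4 beats/bar ÷ 2 beats/chord = 2 chords/bar.
D: 5 beats/bar ÷ 6 beats/chord = 5/6 chords/bar.
E: 5 beats/bar ÷ 2 beats/chord = 2.5 chords/bar.
Fastest is B at 4 chords/bar.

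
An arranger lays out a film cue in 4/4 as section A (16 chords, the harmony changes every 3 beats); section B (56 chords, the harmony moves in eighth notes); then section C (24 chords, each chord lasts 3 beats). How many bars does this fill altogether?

37 bars

A: 16 × 3 = 48 beats = 12 bars.
B: 56 × 0.5 = 28 beats = 7 bars.
C: 24 × 3 = 72 beats = 18 bars.
Total: 12 + 7 + 18 = 37 bars.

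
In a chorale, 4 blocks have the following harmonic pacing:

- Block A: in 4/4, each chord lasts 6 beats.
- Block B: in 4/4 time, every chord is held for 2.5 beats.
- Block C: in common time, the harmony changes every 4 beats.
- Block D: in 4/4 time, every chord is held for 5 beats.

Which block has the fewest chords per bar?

Block A

A: 4 beats/bar ÷ 6 beats/chord = 2/3 chords/bar.
B: 4 beats/bar ÷ 2.5 beats/chord = 1.6 chords/bar.
C: 4 beats/bar ÷ 4 beats/chord = 1 chord/bar.
D: 4 beats/bar ÷ 5 beats/chord = 0.8 chords/bar.
Slowest is A at 2/3 chords/bar.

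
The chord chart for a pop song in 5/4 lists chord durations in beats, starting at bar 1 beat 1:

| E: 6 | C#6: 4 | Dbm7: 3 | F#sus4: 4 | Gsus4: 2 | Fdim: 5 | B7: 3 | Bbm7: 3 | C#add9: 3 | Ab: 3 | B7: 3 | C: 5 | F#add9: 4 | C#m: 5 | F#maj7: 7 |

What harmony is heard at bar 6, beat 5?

Beat 5 of bar 6 is beat (6−1)×5 + 5 = 30 overall.
Running totals: E ends at 6, C#6 ends at 10, Dbm7 ends at 13, F#sus4 ends at 17, Gsus4 ends at 19, Fdim ends at 24, B7 ends at 27, Bbm7 ends at 30.
Beat 30 falls within Bbm7.

Bbm7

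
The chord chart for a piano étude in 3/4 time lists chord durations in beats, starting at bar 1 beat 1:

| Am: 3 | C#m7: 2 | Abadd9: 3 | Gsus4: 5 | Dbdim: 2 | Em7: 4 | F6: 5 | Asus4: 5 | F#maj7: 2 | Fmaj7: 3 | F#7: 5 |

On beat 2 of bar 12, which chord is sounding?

Beat 2 of bar 12 is beat (12−1)×3 + 2 = 35 overall.
Running totals: Am ends at 3, C#m7 ends at 5, Abadd9 ends at 8, Gsus4 ends at 13, Dbdim ends at 15, Em7 ends at 19, F6 ends at 24, Asus4 ends at 29, F#maj7 ends at 31, Fmaj7 ends at 34, F#7 ends at 39.
Beat 35 falls within F#7.

F#7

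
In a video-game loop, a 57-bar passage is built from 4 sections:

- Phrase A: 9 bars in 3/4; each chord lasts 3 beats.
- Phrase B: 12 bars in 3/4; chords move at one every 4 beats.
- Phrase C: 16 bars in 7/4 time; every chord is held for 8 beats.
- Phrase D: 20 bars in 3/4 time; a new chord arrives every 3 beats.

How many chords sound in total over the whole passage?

52 chords

A: 9·3 = 27 beats, 27/3 = 9 chords.
B: 12·3 = 36 beats, 36/4 = 9 chords.
C: 16·7 = 112 beats, 112/8 = 14 chords.
D: 20·3 = 60 beats, 60/3 = 20 chords.
Total: 9 + 9 + 14 + 20 = 52.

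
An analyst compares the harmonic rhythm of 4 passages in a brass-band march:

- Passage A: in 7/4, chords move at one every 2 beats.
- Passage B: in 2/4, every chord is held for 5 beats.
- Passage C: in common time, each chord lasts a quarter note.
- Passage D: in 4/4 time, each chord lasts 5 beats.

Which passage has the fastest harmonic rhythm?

Passage C

A: 7/2 = 3.5 chords/bar.
B: 2/5 = 0.4 chords/bar.
C: 4/1 = 4 chords/bar.
D: 4/5 = 0.8 chords/bar.
Fastest is C at 4 chords/bar.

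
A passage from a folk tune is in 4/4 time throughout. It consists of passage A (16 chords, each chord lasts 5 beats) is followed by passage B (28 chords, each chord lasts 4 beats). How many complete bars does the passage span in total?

A: 16 × 5 = 80 beats = 20 bars.
B: 28 × 4 = 112 beats = 28 bars.
Total: 20 + 28 = 48 bars.

48 bars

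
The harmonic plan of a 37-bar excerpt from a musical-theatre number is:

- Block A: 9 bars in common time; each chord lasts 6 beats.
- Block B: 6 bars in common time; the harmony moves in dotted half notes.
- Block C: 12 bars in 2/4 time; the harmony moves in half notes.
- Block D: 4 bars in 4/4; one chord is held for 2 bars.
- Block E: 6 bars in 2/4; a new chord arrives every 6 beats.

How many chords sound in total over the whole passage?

30 chords

A: 9·4 = 36 beats, 36/6 = 6 chords.
B: 6·4 = 24 beats, 24/3 = 8 chords.
C: 12·2 = 24 beats, 24/2 = 12 chords.
D: 4·4 = 16 beats, 16/8 = 2 chords.
E: 6·2 = 12 beats, 12/6 = 2 chords.
Total: 6 + 8 + 12 + 2 + 2 = 30.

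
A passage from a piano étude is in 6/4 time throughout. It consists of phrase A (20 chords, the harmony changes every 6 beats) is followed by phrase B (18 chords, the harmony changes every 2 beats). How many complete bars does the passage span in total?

26 bars

A: 20 × 6 = 120 beats = 20 bars.
B: 18 × 2 = 36 beats = 6 bars.
Total: 20 + 6 = 26 bars.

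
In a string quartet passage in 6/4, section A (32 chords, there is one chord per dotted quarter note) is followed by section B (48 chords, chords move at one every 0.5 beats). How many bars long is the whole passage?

A: 32 × 1.5 = 48 beats = 8 bars.
B: 48 × 0.5 = 24 beats = 4 bars.
Total: 8 + 4 = 12 bars.

12 bars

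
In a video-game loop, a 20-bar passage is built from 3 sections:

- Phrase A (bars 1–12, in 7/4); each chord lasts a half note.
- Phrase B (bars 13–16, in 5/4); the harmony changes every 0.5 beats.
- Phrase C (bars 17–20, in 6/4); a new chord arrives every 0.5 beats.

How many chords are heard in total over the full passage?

A: 12 bars × 7 beats = 84 beats; 2 beats/chord → 42 chords.
B: 4 bars × 5 beats = 20 beats; 0.5 beats/chord → 40 chords.
C: 4 bars × 6 beats = 24 beats; 0.5 beats/chord → 48 chords.
Total: 42 + 40 + 48 = 130.

130 chords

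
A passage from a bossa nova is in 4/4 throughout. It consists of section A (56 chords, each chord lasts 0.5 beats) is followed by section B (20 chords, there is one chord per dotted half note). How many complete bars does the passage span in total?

A: 56 × 0.5 = 28 beats = 7 bars.
B: 20 × 3 = 60 beats = 15 bars.
Total: 7 + 15 = 22 bars.

22 bars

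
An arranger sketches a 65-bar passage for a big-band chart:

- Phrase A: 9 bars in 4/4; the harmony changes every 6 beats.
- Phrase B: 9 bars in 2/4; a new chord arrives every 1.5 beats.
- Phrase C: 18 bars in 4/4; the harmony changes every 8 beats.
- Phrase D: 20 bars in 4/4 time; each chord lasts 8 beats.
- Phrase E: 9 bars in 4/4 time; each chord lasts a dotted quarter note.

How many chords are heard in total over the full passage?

A: 9 bars × 4 beats = 36 beats; 6 beats/chord → 6 chords.
B: 9 bars × 2 beats = 18 beats; 1.5 beats/chord → 12 chords.
C: 18 bars × 4 beats = 72 beats; 8 beats/chord → 9 chords.
D: 20 bars × 4 beats = 80 beats; 8 beats/chord → 10 chords.
E: 9 bars × 4 beats = 36 beats; 1.5 beats/chord → 24 chords.
Total: 6 + 12 + 9 + 10 + 24 = 61.

61 chords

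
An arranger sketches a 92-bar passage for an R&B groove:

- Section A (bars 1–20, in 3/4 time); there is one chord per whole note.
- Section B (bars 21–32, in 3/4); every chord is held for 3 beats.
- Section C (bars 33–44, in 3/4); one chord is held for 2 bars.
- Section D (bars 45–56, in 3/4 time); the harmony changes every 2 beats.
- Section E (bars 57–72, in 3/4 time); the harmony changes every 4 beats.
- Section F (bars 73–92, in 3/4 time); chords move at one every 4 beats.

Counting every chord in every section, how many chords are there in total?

A: 20·3 = 60 beats, 60/4 = 15 chords.
B: 12·3 = 36 beats, 36/3 = 12 chords.
C: 12·3 = 36 beats, 36/6 = 6 chords.
D: 12·3 = 36 beats, 36/2 = 18 chords.
E: 16·3 = 48 beats, 48/4 = 12 chords.
F: 20·3 = 60 beats, 60/4 = 15 chords.
Total: 15 + 12 + 6 + 18 + 12 + 15 = 78.

78 chords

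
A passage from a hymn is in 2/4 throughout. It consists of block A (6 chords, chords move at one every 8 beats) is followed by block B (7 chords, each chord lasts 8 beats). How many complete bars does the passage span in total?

52 bars

A: 6 × 8 = 48 beats = 24 bars.
B: 7 × 8 = 56 beats = 28 bars.
Total: 24 + 28 = 52 bars.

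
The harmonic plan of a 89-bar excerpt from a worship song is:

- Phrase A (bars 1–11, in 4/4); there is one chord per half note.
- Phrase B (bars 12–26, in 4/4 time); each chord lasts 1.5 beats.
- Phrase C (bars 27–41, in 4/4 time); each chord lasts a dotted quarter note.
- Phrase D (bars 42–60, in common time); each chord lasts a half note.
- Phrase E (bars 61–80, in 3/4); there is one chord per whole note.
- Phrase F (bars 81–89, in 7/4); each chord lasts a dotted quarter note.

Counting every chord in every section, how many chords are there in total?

197 chords

A: 11·4 = 44 beats, 44/2 = 22 chords.
B: 15·4 = 60 beats, 60/1.5 = 40 chords.
C: 15·4 = 60 beats, 60/1.5 = 40 chords.
D: 19·4 = 76 beats, 76/2 = 38 chords.
E: 20·3 = 60 beats, 60/4 = 15 chords.
F: 9·7 = 63 beats, 63/1.5 = 42 chords.
Total: 22 + 40 + 40 + 38 + 15 + 42 = 197.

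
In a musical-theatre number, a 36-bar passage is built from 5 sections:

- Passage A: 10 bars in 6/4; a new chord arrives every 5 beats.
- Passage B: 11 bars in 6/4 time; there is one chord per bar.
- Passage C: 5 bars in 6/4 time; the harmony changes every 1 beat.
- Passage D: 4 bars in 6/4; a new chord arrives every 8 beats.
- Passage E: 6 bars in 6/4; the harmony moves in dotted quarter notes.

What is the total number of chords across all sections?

A has 60 beats and chords last 5 each, so 12 chords.
B has 66 beats and chords last 6 each, so 11 chords.
C has 30 beats and chords last 1 each, so 30 chords.
D has 24 beats and chords last 8 each, so 3 chords.
E has 36 beats and chords last 1.5 each, so 24 chords.
Total: 12 + 11 + 30 + 3 + 24 = 80.

80 chords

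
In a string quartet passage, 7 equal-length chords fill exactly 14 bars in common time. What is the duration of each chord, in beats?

8 beats

14 bars × 4 beats/bar = 56 beats total.
56 beats ÷ 7 chords = 8 beats per chord.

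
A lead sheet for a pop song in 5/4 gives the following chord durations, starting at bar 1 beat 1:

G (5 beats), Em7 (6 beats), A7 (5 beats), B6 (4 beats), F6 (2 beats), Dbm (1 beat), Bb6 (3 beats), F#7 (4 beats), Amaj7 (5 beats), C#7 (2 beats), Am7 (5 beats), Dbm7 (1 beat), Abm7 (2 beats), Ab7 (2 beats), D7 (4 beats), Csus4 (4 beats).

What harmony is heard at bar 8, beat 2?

Beat 2 of bar 8 is beat (8−1)×5 + 2 = 37 overall.
Running totals: G ends at 5, Em7 ends at 11, A7 ends at 16, B6 ends at 20, F6 ends at 22, Dbm ends at 23, Bb6 ends at 26, F#7 ends at 30, Amaj7 ends at 35, C#7 ends at 37.
Beat 37 falls within C#7.

C#7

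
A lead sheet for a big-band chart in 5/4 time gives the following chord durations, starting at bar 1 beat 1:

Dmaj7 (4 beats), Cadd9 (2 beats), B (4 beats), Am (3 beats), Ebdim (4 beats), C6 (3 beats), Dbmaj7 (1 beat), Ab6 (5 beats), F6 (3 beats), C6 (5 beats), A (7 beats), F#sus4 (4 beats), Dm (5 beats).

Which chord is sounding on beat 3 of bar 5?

Beat 3 of bar 5 is beat (5−1)×5 + 3 = 23 overall.
Running totals: Dmaj7 ends at 4, Cadd9 ends at 6, B ends at 10, Am ends at 13, Ebdim ends at 17, C6 ends at 20, Dbmaj7 ends at 21, Ab6 ends at 26.
Beat 23 falls within Ab6.

Ab6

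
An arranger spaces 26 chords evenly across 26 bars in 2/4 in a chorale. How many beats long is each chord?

2 beats

26 bars × 2 beats/bar = 52 beats total.
52 beats ÷ 26 chords = 2 beats per chord.
(That is a half note.)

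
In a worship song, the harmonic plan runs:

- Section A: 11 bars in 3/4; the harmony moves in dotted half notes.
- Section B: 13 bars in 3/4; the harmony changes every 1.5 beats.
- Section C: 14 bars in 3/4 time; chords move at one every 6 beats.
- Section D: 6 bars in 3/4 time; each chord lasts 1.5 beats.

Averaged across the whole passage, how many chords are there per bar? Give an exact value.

A: 11 bars of 3 beats is 33 beats; at 3 beats each that's 11 chords.
B: 13 bars of 3 beats is 39 beats; at 1.5 beats each that's 26 chords.
C: 14 bars of 3 beats is 42 beats; at 6 beats each that's 7 chords.
D: 6 bars of 3 beats is 18 beats; at 1.5 beats each that's 12 chords.
Overall: 56 chords over 44 bars → 56/44 = 14/11 chords per bar.

14/11 chords per bar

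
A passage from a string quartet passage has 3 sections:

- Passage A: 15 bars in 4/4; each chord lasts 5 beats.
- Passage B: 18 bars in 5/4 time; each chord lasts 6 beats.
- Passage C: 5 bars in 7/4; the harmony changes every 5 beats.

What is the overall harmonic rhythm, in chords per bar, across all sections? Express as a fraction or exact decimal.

A: 15 × 4 = 60 beats ÷ 5 = 12 chords.
B: 18 × 5 = 90 beats ÷ 6 = 15 chords.
C: 5 × 7 = 35 beats ÷ 5 = 7 chords.
Overall: 34 chords over 38 bars → 34/38 = 17/19 chords per bar.

17/19 chords per bar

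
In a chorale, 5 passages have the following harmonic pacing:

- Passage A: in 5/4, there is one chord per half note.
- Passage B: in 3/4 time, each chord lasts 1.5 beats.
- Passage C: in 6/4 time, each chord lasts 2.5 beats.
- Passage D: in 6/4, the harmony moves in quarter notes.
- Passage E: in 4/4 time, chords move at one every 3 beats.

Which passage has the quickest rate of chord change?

Passage D

A: each chord is 2 beats in 5/4, so 2.5 per bar.
B: each chord is 1.5 beats in 3/4, so 2 per bar.
C: each chord is 2.5 beats in 6/4, so 2.4 per bar.
D: each chord is 1 beat in 6/4, so 6 per bar.
E: each chord is 3 beats in 4/4, so 4/3 per bar.
Fastest is D at 6 chords/bar.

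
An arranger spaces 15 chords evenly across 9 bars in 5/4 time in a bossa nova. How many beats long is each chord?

9 bars × 5 beats/bar = 45 beats total.
45 beats ÷ 15 chords = 3 beats per chord.
(That is a dotted half note.)

3 beats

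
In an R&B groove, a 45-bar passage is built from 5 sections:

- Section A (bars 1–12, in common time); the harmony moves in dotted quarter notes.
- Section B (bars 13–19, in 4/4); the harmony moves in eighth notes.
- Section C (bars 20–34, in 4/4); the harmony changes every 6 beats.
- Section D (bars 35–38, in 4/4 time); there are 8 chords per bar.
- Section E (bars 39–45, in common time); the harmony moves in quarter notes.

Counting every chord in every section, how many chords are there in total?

158 chords

A: 12·4 = 48 beats, 48/1.5 = 32 chords.
B: 7·4 = 28 beats, 28/0.5 = 56 chords.
C: 15·4 = 60 beats, 60/6 = 10 chords.
D: 4·4 = 16 beats, 16/0.5 = 32 chords.
E: 7·4 = 28 beats, 28/1 = 28 chords.
Total: 32 + 56 + 10 + 32 + 28 = 158.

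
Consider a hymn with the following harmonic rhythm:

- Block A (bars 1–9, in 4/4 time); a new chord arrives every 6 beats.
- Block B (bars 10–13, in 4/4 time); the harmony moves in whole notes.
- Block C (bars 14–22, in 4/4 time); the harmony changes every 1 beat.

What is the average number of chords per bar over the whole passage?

A: 9 bars of 4 beats is 36 beats; at 6 beats each that's 6 chords.
B: 4 bars of 4 beats is 16 beats; at 4 beats each that's 4 chords.
C: 9 bars of 4 beats is 36 beats; at 1 beat each that's 36 chords.
Overall: 46 chords over 22 bars → 46/22 = 23/11 chords per bar.

23/11 chords per bar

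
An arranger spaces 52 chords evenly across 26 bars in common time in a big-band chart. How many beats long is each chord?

2 beats

26 bars × 4 beats/bar = 104 beats total.
104 beats ÷ 52 chords = 2 beats per chord.
(That is a half note.)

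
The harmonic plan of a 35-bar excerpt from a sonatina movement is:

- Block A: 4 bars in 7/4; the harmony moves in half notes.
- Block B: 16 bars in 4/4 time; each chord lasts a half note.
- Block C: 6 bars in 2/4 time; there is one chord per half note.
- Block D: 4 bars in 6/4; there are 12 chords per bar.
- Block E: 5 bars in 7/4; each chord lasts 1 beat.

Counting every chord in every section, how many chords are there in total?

135 chords

A has 28 beats and chords last 2 each, so 14 chords.
B has 64 beats and chords last 2 each, so 32 chords.
C has 12 beats and chords last 2 each, so 6 chords.
D has 24 beats and chords last 0.5 each, so 48 chords.
E has 35 beats and chords last 1 each, so 35 chords.
Total: 14 + 32 + 6 + 48 + 35 = 135.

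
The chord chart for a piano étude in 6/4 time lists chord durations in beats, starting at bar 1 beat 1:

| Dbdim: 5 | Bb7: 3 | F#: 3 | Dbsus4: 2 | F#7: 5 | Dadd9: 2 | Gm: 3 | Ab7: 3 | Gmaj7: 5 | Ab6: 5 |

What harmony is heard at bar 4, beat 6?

Beat 6 of bar 4 is beat (4−1)×6 + 6 = 24 overall.
Running totals: Dbdim ends at 5, Bb7 ends at 8, F# ends at 11, Dbsus4 ends at 13, F#7 ends at 18, Dadd9 ends at 20, Gm ends at 23, Ab7 ends at 26.
Beat 24 falls within Ab7.

Ab7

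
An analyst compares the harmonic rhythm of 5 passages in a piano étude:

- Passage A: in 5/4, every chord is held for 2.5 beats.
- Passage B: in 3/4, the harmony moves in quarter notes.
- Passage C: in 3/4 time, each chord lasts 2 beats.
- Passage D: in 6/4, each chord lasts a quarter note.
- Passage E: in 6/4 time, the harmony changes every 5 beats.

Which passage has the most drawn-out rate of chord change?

A: each chord is 2.5 beats in 5/4, so 2 per bar.
B: each chord is 1 beat in 3/4, so 3 per bar.
C: each chord is 2 beats in 3/4, so 1.5 per bar.
D: each chord is 1 beat in 6/4, so 6 per bar.
E: each chord is 5 beats in 6/4, so 1.2 per bar.
Slowest is E at 1.2 chords/bar.

Passage E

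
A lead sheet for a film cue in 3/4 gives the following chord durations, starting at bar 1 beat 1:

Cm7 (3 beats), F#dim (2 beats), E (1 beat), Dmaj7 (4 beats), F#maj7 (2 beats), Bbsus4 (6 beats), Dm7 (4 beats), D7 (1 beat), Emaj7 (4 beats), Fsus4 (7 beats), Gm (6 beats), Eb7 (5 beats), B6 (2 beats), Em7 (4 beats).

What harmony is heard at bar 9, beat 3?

Emaj7

Beat 3 of bar 9 is beat (9−1)×3 + 3 = 27 overall.
Running totals: Cm7 ends at 3, F#dim ends at 5, E ends at 6, Dmaj7 ends at 10, F#maj7 ends at 12, Bbsus4 ends at 18, Dm7 ends at 22, D7 ends at 23, Emaj7 ends at 27.
Beat 27 falls within Emaj7.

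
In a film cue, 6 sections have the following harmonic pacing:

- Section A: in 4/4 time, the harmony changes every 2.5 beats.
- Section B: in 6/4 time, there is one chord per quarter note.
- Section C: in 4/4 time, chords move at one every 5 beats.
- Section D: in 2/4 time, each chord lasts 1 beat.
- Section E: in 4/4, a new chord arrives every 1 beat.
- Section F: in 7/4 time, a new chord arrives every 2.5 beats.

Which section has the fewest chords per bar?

Section C

A: 4 beats/bar ÷ 2.5 beats/chord = 1.6 chords/bar.
B: 6 beats/bar ÷ 1 beat/chord = 6 chords/bar.
C: 4 beats/bar ÷ 5 beats/chord = 0.8 chords/bar.
D: 2 beats/bar ÷ 1 beat/chord = 2 chords/bar.
E: 4 beats/bar ÷ 1 beat/chord = 4 chords/bar.
F: 7 beats/bar ÷ 2.5 beats/chord = 2.8 chords/bar.
Slowest is C at 0.8 chords/bar.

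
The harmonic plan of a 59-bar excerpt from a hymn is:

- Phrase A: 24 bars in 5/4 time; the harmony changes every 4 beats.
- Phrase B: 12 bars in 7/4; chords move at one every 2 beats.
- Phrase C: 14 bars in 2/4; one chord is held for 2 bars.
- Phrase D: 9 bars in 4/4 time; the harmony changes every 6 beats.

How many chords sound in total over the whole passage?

85 chords

A: 24 bars × 5 beats = 120 beats; 4 beats/chord → 30 chords.
B: 12 bars × 7 beats = 84 beats; 2 beats/chord → 42 chords.
C: 14 bars × 2 beats = 28 beats; 4 beats/chord → 7 chords.
D: 9 bars × 4 beats = 36 beats; 6 beats/chord → 6 chords.
Total: 30 + 42 + 7 + 6 = 85.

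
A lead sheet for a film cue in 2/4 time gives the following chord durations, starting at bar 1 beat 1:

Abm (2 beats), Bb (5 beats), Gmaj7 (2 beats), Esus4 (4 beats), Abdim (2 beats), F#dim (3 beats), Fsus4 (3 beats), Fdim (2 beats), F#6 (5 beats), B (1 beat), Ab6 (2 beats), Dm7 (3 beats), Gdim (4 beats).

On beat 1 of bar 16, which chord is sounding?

Ab6

Beat 1 of bar 16 is beat (16−1)×2 + 1 = 31 overall.
Running totals: Abm ends at 2, Bb ends at 7, Gmaj7 ends at 9, Esus4 ends at 13, Abdim ends at 15, F#dim ends at 18, Fsus4 ends at 21, Fdim ends at 23, F#6 ends at 28, B ends at 29, Ab6 ends at 31.
Beat 31 falls within Ab6.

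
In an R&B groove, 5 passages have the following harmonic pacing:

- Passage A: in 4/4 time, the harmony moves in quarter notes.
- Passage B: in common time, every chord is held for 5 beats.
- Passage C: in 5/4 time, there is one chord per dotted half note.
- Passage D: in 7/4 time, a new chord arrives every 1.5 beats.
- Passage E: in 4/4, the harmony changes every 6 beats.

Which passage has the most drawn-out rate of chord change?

Passage E

A: each chord is 1 beat in 4/4, so 4 per bar.
B: each chord is 5 beats in 4/4, so 0.8 per bar.
C: each chord is 3 beats in 5/4, so 5/3 per bar.
D: each chord is 1.5 beats in 7/4, so 14/3 per bar.
E: each chord is 6 beats in 4/4, so 2/3 per bar.
Slowest is E at 2/3 chords/bar.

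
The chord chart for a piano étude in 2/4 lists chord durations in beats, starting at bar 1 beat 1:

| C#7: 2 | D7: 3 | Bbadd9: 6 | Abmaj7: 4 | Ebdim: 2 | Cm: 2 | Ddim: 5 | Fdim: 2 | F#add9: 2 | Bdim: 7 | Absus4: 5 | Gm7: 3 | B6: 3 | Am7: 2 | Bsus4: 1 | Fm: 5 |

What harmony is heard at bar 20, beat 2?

Beat 2 of bar 20 is beat (20−1)×2 + 2 = 40 overall.
Running totals: C#7 ends at 2, D7 ends at 5, Bbadd9 ends at 11, Abmaj7 ends at 15, Ebdim ends at 17, Cm ends at 19, Ddim ends at 24, Fdim ends at 26, F#add9 ends at 28, Bdim ends at 35, Absus4 ends at 40.
Beat 40 falls within Absus4.

Absus4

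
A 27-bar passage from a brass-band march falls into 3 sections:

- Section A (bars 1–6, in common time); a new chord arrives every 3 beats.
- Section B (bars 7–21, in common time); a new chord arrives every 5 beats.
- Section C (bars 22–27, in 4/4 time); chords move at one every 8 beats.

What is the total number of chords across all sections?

A: 6·4 = 24 beats, 24/3 = 8 chords.
B: 15·4 = 60 beats, 60/5 = 12 chords.
C: 6·4 = 24 beats, 24/8 = 3 chords.
Total: 8 + 12 + 3 = 23.

23 chords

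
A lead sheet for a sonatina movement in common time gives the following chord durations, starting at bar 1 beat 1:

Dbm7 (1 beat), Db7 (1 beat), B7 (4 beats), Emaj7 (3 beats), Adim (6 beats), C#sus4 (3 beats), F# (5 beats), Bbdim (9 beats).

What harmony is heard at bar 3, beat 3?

Beat 3 of bar 3 is beat (3−1)×4 + 3 = 11 overall.
Running totals: Dbm7 ends at 1, Db7 ends at 2, B7 ends at 6, Emaj7 ends at 9, Adim ends at 15.
Beat 11 falls within Adim.

Adim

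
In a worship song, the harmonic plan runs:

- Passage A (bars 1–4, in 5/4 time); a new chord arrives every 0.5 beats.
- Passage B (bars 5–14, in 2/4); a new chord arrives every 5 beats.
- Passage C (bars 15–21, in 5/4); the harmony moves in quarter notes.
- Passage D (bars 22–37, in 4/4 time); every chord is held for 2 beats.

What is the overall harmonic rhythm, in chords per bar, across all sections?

A: 4 bars of 5 beats is 20 beats; at 0.5 beats each that's 40 chords.
B: 10 bars of 2 beats is 20 beats; at 5 beats each that's 4 chords.
C: 7 bars of 5 beats is 35 beats; at 1 beat each that's 35 chords.
D: 16 bars of 4 beats is 64 beats; at 2 beats each that's 32 chords.
Overall: 111 chords over 37 bars → 111/37 = 3 chords per bar.

3 chords per bar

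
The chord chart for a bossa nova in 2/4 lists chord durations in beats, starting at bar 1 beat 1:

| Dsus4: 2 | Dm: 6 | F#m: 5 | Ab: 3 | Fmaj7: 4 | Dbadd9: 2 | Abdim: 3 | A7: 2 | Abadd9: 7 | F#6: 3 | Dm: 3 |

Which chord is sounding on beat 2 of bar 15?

Beat 2 of bar 15 is beat (15−1)×2 + 2 = 30 overall.
Running totals: Dsus4 ends at 2, Dm ends at 8, F#m ends at 13, Ab ends at 16, Fmaj7 ends at 20, Dbadd9 ends at 22, Abdim ends at 25, A7 ends at 27, Abadd9 ends at 34.
Beat 30 falls within Abadd9.

Abadd9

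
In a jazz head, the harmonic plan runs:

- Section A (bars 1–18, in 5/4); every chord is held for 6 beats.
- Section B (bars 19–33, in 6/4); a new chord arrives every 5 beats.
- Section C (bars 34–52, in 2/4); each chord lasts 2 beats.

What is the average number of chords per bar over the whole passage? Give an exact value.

A: 18 × 5 = 90 beats ÷ 6 = 15 chords.
B: 15 × 6 = 90 beats ÷ 5 = 18 chords.
C: 19 × 2 = 38 beats ÷ 2 = 19 chords.
Overall: 52 chords over 52 bars → 52/52 = 1 chords per bar.

1 chords per bar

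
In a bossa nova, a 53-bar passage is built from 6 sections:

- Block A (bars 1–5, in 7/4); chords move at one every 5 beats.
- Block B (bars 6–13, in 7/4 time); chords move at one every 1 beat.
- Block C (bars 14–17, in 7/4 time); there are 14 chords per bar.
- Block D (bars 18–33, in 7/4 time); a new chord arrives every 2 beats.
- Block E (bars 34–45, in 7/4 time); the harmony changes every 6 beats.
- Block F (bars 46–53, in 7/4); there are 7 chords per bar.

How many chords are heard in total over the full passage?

245 chords

A has 35 beats and chords last 5 each, so 7 chords.
B has 56 beats and chords last 1 each, so 56 chords.
C has 28 beats and chords last 0.5 each, so 56 chords.
D has 112 beats and chords last 2 each, so 56 chords.
E has 84 beats and chords last 6 each, so 14 chords.
F has 56 beats and chords last 1 each, so 56 chords.
Total: 7 + 56 + 56 + 56 + 14 + 56 = 245.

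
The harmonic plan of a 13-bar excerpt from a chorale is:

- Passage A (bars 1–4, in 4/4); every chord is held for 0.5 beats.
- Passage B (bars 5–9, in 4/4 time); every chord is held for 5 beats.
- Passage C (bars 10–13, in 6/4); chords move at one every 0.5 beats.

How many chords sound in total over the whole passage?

A has 16 beats and chords last 0.5 each, so 32 chords.
B has 20 beats and chords last 5 each, so 4 chords.
C has 24 beats and chords last 0.5 each, so 48 chords.
Total: 32 + 4 + 48 = 84.

84 chords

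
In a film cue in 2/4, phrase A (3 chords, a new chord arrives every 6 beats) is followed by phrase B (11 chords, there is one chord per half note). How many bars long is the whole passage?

A: 3 × 6 = 18 beats = 9 bars.
B: 11 × 2 = 22 beats = 11 bars.
Total: 9 + 11 = 20 bars.

20 bars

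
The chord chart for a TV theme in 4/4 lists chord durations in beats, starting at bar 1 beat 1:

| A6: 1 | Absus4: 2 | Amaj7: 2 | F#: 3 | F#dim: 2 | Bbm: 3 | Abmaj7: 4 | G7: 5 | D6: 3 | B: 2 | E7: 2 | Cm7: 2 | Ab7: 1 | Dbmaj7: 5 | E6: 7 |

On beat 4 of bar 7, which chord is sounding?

E7

Beat 4 of bar 7 is beat (7−1)×4 + 4 = 28 overall.
Running totals: A6 ends at 1, Absus4 ends at 3, Amaj7 ends at 5, F# ends at 8, F#dim ends at 10, Bbm ends at 13, Abmaj7 ends at 17, G7 ends at 22, D6 ends at 25, B ends at 27, E7 ends at 29.
Beat 28 falls within E7.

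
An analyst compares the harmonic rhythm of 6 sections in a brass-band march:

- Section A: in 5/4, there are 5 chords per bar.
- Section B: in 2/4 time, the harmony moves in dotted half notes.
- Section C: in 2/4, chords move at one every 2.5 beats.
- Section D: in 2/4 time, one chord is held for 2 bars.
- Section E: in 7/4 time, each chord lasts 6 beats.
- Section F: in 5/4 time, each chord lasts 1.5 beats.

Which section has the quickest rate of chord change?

A: each chord is 1 beat in 5/4, so 5 per bar.
B: each chord is 3 beats in 2/4, so 2/3 per bar.
C: each chord is 2.5 beats in 2/4, so 0.8 per bar.
D: each chord is 4 beats in 2/4, so 0.5 per bar.
E: each chord is 6 beats in 7/4, so 7/6 per bar.
F: each chord is 1.5 beats in 5/4, so 10/3 per bar.
Fastest is A at 5 chords/bar.

Section A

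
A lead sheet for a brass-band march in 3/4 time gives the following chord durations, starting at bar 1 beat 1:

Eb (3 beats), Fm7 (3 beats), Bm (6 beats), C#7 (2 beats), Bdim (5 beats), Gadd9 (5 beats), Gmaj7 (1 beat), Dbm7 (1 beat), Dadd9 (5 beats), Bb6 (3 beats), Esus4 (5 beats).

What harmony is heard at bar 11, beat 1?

Dadd9

Beat 1 of bar 11 is beat (11−1)×3 + 1 = 31 overall.
Running totals: Eb ends at 3, Fm7 ends at 6, Bm ends at 12, C#7 ends at 14, Bdim ends at 19, Gadd9 ends at 24, Gmaj7 ends at 25, Dbm7 ends at 26, Dadd9 ends at 31.
Beat 31 falls within Dadd9.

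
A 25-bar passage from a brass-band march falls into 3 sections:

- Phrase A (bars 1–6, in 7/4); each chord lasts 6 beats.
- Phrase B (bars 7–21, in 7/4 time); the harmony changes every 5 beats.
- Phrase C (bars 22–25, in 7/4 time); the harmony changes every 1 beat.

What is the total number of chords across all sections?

A: 6·7 = 42 beats, 42/6 = 7 chords.
B: 15·7 = 105 beats, 105/5 = 21 chords.
C: 4·7 = 28 beats, 28/1 = 28 chords.
Total: 7 + 21 + 28 = 56.

56 chords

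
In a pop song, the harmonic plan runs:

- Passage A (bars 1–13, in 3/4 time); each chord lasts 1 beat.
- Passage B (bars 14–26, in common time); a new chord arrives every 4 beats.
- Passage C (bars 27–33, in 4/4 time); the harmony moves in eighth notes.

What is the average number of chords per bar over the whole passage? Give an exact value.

36/11 chords per bar

A: 13 × 3 = 39 beats ÷ 1 = 39 chords.
B: 13 × 4 = 52 beats ÷ 4 = 13 chords.
C: 7 × 4 = 28 beats ÷ 0.5 = 56 chords.
Overall: 108 chords over 33 bars → 108/33 = 36/11 chords per bar.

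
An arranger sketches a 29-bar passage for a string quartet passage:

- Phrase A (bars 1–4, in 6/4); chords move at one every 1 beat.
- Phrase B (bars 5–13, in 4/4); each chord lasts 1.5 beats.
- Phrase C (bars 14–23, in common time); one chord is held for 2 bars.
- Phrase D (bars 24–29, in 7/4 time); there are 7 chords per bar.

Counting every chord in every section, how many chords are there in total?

95 chords

A has 24 beats and chords last 1 each, so 24 chords.
B has 36 beats and chords last 1.5 each, so 24 chords.
C has 40 beats and chords last 8 each, so 5 chords.
D has 42 beats and chords last 1 each, so 42 chords.
Total: 24 + 24 + 5 + 42 = 95.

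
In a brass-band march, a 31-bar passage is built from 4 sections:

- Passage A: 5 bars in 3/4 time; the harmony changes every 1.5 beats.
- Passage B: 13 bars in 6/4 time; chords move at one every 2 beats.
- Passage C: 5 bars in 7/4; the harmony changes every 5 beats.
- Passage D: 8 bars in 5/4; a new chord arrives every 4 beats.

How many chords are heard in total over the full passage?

66 chords

A: 5 bars × 3 beats = 15 beats; 1.5 beats/chord → 10 chords.
B: 13 bars × 6 beats = 78 beats; 2 beats/chord → 39 chords.
C: 5 bars × 7 beats = 35 beats; 5 beats/chord → 7 chords.
D: 8 bars × 5 beats = 40 beats; 4 beats/chord → 10 chords.
Total: 10 + 39 + 7 + 10 = 66.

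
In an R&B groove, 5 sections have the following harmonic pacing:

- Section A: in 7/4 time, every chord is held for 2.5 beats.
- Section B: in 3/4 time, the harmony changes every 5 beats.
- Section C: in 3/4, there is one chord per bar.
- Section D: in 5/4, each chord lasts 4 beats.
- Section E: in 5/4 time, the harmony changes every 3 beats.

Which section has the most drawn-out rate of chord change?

Section B

A: 7 beats/bar ÷ 2.5 beats/chord = 2.8 chords/bar.
B: 3 beats/bar ÷ 5 beats/chord = 0.6 chords/bar.
C: 3 beats/bar ÷ 3 beats/chord = 1 chord/bar.
D: 5 beats/bar ÷ 4 beats/chord = 1.25 chords/bar.
E: 5 beats/bar ÷ 3 beats/chord = 5/3 chords/bar.
Slowest is B at 0.6 chords/bar.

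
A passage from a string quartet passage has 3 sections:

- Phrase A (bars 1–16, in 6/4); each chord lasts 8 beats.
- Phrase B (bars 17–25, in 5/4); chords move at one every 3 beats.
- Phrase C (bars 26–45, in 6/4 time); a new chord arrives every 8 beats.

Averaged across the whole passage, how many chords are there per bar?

14/15 chords per bar

A: 16 bars of 6 beats is 96 beats; at 8 beats each that's 12 chords.
B: 9 bars of 5 beats is 45 beats; at 3 beats each that's 15 chords.
C: 20 bars of 6 beats is 120 beats; at 8 beats each that's 15 chords.
Overall: 42 chords over 45 bars → 42/45 = 14/15 chords per bar.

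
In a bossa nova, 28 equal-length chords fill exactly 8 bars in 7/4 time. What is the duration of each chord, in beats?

8 bars × 7 beats/bar = 56 beats total.
56 beats ÷ 28 chords = 2 beats per chord.
(That is a half note.)

2 beats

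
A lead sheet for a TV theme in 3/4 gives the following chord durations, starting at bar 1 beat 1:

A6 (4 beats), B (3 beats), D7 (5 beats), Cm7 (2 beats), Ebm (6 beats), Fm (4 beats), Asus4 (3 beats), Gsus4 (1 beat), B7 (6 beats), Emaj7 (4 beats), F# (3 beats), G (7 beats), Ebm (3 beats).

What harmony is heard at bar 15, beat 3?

Beat 3 of bar 15 is beat (15−1)×3 + 3 = 45 overall.
Running totals: A6 ends at 4, B ends at 7, D7 ends at 12, Cm7 ends at 14, Ebm ends at 20, Fm ends at 24, Asus4 ends at 27, Gsus4 ends at 28, B7 ends at 34, Emaj7 ends at 38, F# ends at 41, G ends at 48.
Beat 45 falls within G.

G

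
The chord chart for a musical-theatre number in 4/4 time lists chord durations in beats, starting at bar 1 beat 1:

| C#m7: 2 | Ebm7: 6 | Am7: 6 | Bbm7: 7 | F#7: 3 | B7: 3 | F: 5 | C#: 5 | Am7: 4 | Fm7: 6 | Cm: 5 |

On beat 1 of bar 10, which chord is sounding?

C#

Beat 1 of bar 10 is beat (10−1)×4 + 1 = 37 overall.
Running totals: C#m7 ends at 2, Ebm7 ends at 8, Am7 ends at 14, Bbm7 ends at 21, F#7 ends at 24, B7 ends at 27, F ends at 32, C# ends at 37.
Beat 37 falls within C#.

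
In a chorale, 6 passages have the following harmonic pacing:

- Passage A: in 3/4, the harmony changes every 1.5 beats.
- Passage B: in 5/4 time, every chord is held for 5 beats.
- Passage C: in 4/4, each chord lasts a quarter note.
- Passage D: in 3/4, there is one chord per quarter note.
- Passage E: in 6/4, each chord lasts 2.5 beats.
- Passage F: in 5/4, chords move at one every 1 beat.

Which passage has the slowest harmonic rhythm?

A: each chord is 1.5 beats in 3/4, so 2 per bar.
B: each chord is 5 beats in 5/4, so 1 per bar.
C: each chord is 1 beat in 4/4, so 4 per bar.
D: each chord is 1 beat in 3/4, so 3 per bar.
E: each chord is 2.5 beats in 6/4, so 2.4 per bar.
F: each chord is 1 beat in 5/4, so 5 per bar.
Slowest is B at 1 chords/bar.

Passage B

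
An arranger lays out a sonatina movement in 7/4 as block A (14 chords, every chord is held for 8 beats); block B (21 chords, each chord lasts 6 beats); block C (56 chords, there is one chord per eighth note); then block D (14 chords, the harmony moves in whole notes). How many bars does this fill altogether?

46 bars

A: 14 × 8 = 112 beats = 16 bars.
B: 21 × 6 = 126 beats = 18 bars.
C: 56 × 0.5 = 28 beats = 4 bars.
D: 14 × 4 = 56 beats = 8 bars.
Total: 16 + 18 + 4 + 8 = 46 bars.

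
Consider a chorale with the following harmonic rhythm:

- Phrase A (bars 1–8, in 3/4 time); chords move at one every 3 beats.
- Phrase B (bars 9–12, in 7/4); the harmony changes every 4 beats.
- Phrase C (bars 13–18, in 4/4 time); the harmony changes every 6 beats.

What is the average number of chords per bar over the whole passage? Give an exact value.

A: 8 bars of 3 beats is 24 beats; at 3 beats each that's 8 chords.
B: 4 bars of 7 beats is 28 beats; at 4 beats each that's 7 chords.
C: 6 bars of 4 beats is 24 beats; at 6 beats each that's 4 chords.
Overall: 19 chords over 18 bars → 19/18 = 19/18 chords per bar.

19/18 chords per bar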